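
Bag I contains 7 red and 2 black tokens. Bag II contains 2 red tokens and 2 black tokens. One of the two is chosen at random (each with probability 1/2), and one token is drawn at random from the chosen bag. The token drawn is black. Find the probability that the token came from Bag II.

9/13

P(black | Bag I) = 2/9; P(black | Bag II) = 1/2.
P(black) = 1/2·2/9 + 1/2·1/2 = 13/36.
By Bayes' rule, P(Bag II | black) = 1/4 / 13/36 = 9/13 ≈ 0.6923.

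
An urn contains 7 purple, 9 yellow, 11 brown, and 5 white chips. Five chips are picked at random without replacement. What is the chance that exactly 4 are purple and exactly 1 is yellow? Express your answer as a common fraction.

Unordered draws without replacement: count favorable combinations over C(32,5).
Favorable = C(7,4) · C(9,1) · C(11,0) · C(5,0) = 315; total = C(32,5) = 201376.
P = 315/201376 = 45/28768 ≈ 0.0016.

45/28768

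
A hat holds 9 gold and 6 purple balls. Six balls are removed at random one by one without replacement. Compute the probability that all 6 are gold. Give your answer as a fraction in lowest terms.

12/715

Multiply the conditional probability of each draw in order, without replacement, so each draw removes one from its color and from the total.
P = (9/15) · (8/14) · (7/13) · (6/12) · (5/11) · (4/10) = 12/715 ≈ 0.0168.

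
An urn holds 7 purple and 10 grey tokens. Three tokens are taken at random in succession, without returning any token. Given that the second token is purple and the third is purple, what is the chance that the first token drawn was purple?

P(first=purple and the second token is purple and the third is purple) = (7/17)·(6/16)·(5/15) = 7/136.
P(E) = Σ over first color = 7/136 + 7/68 = 21/136.
By Bayes, P(first=purple | E) = 7/136 / 21/136 = 1/3 ≈ 0.3333.

1/3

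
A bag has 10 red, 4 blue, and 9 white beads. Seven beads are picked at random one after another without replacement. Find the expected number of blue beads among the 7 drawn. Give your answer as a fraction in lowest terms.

By linearity of expectation, E[X] = Σ P(draw i is blue); by symmetry each draw (even without replacement) has P(blue) = 4/23.
E[X] = 7 · 4/23 = 28/23 ≈ 1.2174.

28/23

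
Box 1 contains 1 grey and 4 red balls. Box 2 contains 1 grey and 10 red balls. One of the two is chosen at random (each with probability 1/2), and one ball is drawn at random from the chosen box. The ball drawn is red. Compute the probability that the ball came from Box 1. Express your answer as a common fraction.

22/47

P(red | Box 1) = 4/5; P(red | Box 2) = 10/11.
P(red) = 1/2·4/5 + 1/2·10/11 = 47/55.
By Bayes' rule, P(Box 1 | red) = 2/5 / 47/55 = 22/47 ≈ 0.4681.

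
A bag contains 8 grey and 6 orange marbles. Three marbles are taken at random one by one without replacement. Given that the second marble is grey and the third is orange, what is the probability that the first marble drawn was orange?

P(first=orange and the second marble is grey and the third is orange) = (6/14)·(8/13)·(5/12) = 10/91.
P(E) = Σ over first color = 2/13 + 10/91 = 24/91.
By Bayes, P(first=orange | E) = 10/91 / 24/91 = 5/12 ≈ 0.4167.

5/12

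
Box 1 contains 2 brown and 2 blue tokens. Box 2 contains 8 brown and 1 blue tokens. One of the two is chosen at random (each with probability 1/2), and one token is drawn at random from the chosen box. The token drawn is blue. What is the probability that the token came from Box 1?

P(blue | Box 1) = 1/2; P(blue | Box 2) = 1/9.
P(blue) = 1/2·1/2 + 1/2·1/9 = 11/36.
By Bayes' rule, P(Box 1 | blue) = 1/4 / 11/36 = 9/11 ≈ 0.8182.

9/11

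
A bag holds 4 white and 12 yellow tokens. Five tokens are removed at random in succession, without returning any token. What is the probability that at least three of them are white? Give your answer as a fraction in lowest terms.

23/364

Sum the hypergeometric tail for j = 3,…,4 white tokens.
Favorable = C(4,3)·C(12,2) + C(4,4)·C(12,1) = 276; total = C(16,5) = 4368.
P = 276/4368 = 23/364 ≈ 0.0632.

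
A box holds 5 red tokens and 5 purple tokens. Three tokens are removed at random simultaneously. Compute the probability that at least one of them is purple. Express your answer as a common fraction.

Use the complement: P(at least one purple) = 1 − P(no purple).
P(none) = C(5,3)/C(10,3) = 10/120.
So P = 1 − 10/120 = 11/12 ≈ 0.9167.

11/12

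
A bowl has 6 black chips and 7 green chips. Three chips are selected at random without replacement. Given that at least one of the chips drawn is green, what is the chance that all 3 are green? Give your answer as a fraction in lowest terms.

5/38

P(all 3 green) = C(7,3)/C(13,3) = 35/286; P(at least one green) = 1 − C(6,3)/C(13,3) = 133/143.
Since 'all 3 green' ⊆ 'at least one green', P(all 3 | at least one) = 35/286 / 133/143 = 5/38 ≈ 0.1316.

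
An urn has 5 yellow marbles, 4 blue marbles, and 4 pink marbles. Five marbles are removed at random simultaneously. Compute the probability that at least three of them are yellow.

107/429

Sum the hypergeometric tail for j = 3,…,5 yellow marbles.
Favorable = C(5,3)·C(8,2) + C(5,4)·C(8,1) + C(5,5)·C(8,0) = 321; total = C(13,5) = 1287.
P = 321/1287 = 107/429 ≈ 0.2494.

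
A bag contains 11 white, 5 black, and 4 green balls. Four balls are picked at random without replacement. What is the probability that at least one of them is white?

1573/1615

Use the complement: P(at least one white) = 1 − P(no white).
P(none) = C(9,4)/C(20,4) = 126/4845.
So P = 1 − 126/4845 = 1573/1615 ≈ 0.9740.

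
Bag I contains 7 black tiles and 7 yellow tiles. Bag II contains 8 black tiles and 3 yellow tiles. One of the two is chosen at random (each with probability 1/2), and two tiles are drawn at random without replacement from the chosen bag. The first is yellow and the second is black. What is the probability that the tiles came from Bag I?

P(E | Bag I) = 7/26; P(E | Bag II) = 12/55.
P(E) = 1/2·7/26 + 1/2·12/55 = 697/2860.
By Bayes' rule, P(Bag I | E) = 7/52 / 697/2860 = 385/697 ≈ 0.5524.

385/697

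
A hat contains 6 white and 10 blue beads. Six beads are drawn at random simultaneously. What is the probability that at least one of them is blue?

Use the complement: P(at least one blue) = 1 − P(no blue).
P(none) = C(6,6)/C(16,6) = 1/8008.
So P = 1 − 1/8008 = 8007/8008 ≈ 0.9999.

8007/8008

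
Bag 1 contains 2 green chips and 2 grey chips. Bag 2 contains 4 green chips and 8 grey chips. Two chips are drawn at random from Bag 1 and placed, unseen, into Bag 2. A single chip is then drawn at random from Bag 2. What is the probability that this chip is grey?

9/14

Condition on how many of the transferred chips are grey (from Bag 1: 2 grey of 4; then Bag 2 has 14 total).
  0 grey: C(2,0)C(2,2)/C(4,2) = 1/6; then P = 8/14
  1 grey: C(2,1)C(2,1)/C(4,2) = 2/3; then P = 9/14
  2 grey: C(2,2)C(2,0)/C(4,2) = 1/6; then P = 10/14
P(grey from Bag 2) = 9/14 ≈ 0.6429.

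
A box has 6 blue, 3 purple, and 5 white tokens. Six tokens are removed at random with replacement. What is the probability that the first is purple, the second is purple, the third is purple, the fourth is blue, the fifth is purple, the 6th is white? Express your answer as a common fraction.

1215/3764768

Multiply the conditional probability of each draw in order, with replacement (the composition resets each draw).
P = (3/14) · (3/14) · (3/14) · (6/14) · (3/14) · (5/14) = 1215/3764768 ≈ 0.0003.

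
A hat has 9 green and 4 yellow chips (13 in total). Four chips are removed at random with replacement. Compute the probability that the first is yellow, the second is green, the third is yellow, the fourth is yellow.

576/28561

Multiply the conditional probability of each draw in order, with replacement (the composition resets each draw).
P = (4/13) · (9/13) · (4/13) · (4/13) = 576/28561 ≈ 0.0202.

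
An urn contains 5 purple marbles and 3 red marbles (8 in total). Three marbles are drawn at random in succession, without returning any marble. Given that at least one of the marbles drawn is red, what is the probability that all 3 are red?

P(all 3 red) = C(3,3)/C(8,3) = 1/56; P(at least one red) = 1 − C(5,3)/C(8,3) = 23/28.
Since 'all 3 red' ⊆ 'at least one red', P(all 3 | at least one) = 1/56 / 23/28 = 1/46 ≈ 0.0217.

1/46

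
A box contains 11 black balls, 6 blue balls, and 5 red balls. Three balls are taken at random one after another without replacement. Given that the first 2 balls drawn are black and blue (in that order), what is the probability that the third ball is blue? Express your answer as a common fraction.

After removing 1 black, 1 blue, the box has 5 blue out of 20 remaining.
P(third is blue | given) = 5/20 = 1/4 ≈ 0.2500.

1/4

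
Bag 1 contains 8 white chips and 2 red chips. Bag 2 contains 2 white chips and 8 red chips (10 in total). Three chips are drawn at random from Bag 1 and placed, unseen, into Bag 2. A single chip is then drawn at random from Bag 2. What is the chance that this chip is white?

Condition on how many of the transferred chips are white (from Bag 1: 8 white of 10; then Bag 2 has 13 total).
  1 white: C(8,1)C(2,2)/C(10,3) = 1/15; then P = 3/13
  2 white: C(8,2)C(2,1)/C(10,3) = 7/15; then P = 4/13
  3 white: C(8,3)C(2,0)/C(10,3) = 7/15; then P = 5/13
P(white from Bag 2) = 22/65 ≈ 0.3385.

22/65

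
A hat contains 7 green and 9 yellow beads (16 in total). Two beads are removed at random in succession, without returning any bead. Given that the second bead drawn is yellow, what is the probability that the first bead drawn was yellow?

P(first=yellow and the second bead drawn is yellow) = (9/16)·(8/15) = 3/10.
P(the second bead drawn is yellow) = Σ over first color = 21/80 + 3/10 = 9/16.
By Bayes, P(first=yellow | the second bead drawn is yellow) = 3/10 / 9/16 = 8/15 ≈ 0.5333.

8/15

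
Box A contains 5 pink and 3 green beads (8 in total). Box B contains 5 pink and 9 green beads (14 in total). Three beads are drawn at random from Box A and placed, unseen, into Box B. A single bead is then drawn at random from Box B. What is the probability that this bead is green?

Condition on how many of the transferred beads are green (from Box A: 3 green of 8; then Box B has 17 total).
  0 green: C(3,0)C(5,3)/C(8,3) = 5/28; then P = 9/17
  1 green: C(3,1)C(5,2)/C(8,3) = 15/28; then P = 10/17
  2 green: C(3,2)C(5,1)/C(8,3) = 15/56; then P = 11/17
  3 green: C(3,3)C(5,0)/C(8,3) = 1/56; then P = 12/17
P(green from Box B) = 81/136 ≈ 0.5956.

81/136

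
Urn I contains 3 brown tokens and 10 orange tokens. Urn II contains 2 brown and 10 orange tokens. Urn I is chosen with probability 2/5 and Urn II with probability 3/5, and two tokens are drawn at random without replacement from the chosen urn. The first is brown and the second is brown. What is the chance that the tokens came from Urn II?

13/35

P(E | Urn I) = 1/26; P(E | Urn II) = 1/66.
P(E) = 2/5·1/26 + 3/5·1/66 = 7/286.
By Bayes' rule, P(Urn II | E) = 1/110 / 7/286 = 13/35 ≈ 0.3714.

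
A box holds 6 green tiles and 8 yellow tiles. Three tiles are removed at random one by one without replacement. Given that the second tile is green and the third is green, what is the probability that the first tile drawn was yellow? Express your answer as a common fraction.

2/3

P(first=yellow and the second tile is green and the third is green) = (8/14)·(6/13)·(5/12) = 10/91.
P(E) = Σ over first color = 5/91 + 10/91 = 15/91.
By Bayes, P(first=yellow | E) = 10/91 / 15/91 = 2/3 ≈ 0.6667.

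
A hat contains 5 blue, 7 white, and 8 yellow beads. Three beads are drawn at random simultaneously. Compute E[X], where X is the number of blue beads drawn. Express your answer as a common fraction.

By linearity of expectation, E[X] = Σ P(draw i is blue); by symmetry each draw (even without replacement) has P(blue) = 5/20.
E[X] = 3 · 5/20 = 3/4 ≈ 0.7500.

3/4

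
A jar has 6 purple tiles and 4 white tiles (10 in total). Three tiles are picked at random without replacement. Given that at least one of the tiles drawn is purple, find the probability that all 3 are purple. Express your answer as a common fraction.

P(all 3 purple) = C(6,3)/C(10,3) = 1/6; P(at least one purple) = 1 − C(4,3)/C(10,3) = 29/30.
Since 'all 3 purple' ⊆ 'at least one purple', P(all 3 | at least one) = 1/6 / 29/30 = 5/29 ≈ 0.1724.

5/29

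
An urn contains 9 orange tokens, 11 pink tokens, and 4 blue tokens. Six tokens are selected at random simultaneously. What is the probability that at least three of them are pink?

3609/6118

Sum the hypergeometric tail for j = 3,…,6 pink tokens.
Favorable = C(11,3)·C(13,3) + C(11,4)·C(13,2) + C(11,5)·C(13,1) + C(11,6)·C(13,0) = 79398; total = C(24,6) = 134596.
P = 79398/134596 = 3609/6118 ≈ 0.5899.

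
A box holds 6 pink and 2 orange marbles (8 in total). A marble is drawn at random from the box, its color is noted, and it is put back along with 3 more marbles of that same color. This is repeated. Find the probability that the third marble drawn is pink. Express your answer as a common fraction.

Sum over the four possibilities for the first two draws (pink/not-pink each), tracking how the pink count and total change by +3 per draw.
P(third is pink) = 3/4 ≈ 0.7500. (In a Pólya urn every draw has the same marginal probability 6/8.)

3/4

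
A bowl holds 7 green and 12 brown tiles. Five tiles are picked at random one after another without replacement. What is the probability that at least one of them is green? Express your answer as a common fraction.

Use the complement: P(at least one green) = 1 − P(no green).
P(none) = C(12,5)/C(19,5) = 792/11628.
So P = 1 − 792/11628 = 301/323 ≈ 0.9319.

301/323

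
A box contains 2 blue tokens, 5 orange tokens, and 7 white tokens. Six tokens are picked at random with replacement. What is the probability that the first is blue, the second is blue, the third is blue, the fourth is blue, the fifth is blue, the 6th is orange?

5/235298

Multiply the conditional probability of each draw in order, with replacement (the composition resets each draw).
P = (2/14) · (2/14) · (2/14) · (2/14) · (2/14) · (5/14) = 5/235298 ≈ 0.0000.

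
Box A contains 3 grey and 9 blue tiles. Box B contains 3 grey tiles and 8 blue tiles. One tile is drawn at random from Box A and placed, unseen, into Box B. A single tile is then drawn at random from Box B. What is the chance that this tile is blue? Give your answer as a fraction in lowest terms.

35/48

Condition on how many of the transferred tiles are blue (from Box A: 9 blue of 12; then Box B has 12 total).
  0 blue: C(9,0)C(3,1)/C(12,1) = 1/4; then P = 8/12
  1 blue: C(9,1)C(3,0)/C(12,1) = 3/4; then P = 9/12
P(blue from Box B) = 35/48 ≈ 0.7292.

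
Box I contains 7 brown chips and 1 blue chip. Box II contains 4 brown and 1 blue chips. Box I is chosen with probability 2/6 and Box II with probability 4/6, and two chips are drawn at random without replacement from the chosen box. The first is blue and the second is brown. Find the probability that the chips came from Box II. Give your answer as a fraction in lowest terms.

P(E | Box I) = 1/8; P(E | Box II) = 1/5.
P(E) = 1/3·1/8 + 2/3·1/5 = 7/40.
By Bayes' rule, P(Box II | E) = 2/15 / 7/40 = 16/21 ≈ 0.7619.

16/21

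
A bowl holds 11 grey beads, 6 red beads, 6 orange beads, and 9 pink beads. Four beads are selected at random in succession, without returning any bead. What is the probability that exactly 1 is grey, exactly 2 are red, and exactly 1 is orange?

99/3596

Unordered draws without replacement: count favorable combinations over C(32,4).
Favorable = C(11,1) · C(6,2) · C(6,1) · C(9,0) = 990; total = C(32,4) = 35960.
P = 990/35960 = 99/3596 ≈ 0.0275.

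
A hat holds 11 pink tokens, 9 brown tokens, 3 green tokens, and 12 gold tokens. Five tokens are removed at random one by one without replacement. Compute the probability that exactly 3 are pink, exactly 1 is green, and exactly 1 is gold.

Unordered draws without replacement: count favorable combinations over C(35,5).
Favorable = C(11,3) · C(9,0) · C(3,1) · C(12,1) = 5940; total = C(35,5) = 324632.
P = 5940/324632 = 135/7378 ≈ 0.0183.

135/7378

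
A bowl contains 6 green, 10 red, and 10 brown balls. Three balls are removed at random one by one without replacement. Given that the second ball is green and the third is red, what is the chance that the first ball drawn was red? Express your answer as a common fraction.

3/8

P(first=red and the second ball is green and the third is red) = (10/26)·(6/25)·(9/24) = 9/260.
P(E) = Σ over first color = 1/52 + 9/260 + 1/26 = 6/65.
By Bayes, P(first=red | E) = 9/260 / 6/65 = 3/8 ≈ 0.3750.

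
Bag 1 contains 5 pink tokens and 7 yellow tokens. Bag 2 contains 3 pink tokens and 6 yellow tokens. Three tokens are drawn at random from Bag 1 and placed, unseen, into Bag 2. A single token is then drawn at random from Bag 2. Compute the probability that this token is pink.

17/48

Condition on how many of the transferred tokens are pink (from Bag 1: 5 pink of 12; then Bag 2 has 12 total).
  0 pink: C(5,0)C(7,3)/C(12,3) = 7/44; then P = 3/12
  1 pink: C(5,1)C(7,2)/C(12,3) = 21/44; then P = 4/12
  2 pink: C(5,2)C(7,1)/C(12,3) = 7/22; then P = 5/12
  3 pink: C(5,3)C(7,0)/C(12,3) = 1/22; then P = 6/12
P(pink from Bag 2) = 17/48 ≈ 0.3542.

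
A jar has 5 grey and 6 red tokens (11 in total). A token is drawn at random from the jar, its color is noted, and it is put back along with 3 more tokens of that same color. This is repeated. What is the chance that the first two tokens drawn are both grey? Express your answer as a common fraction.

After a grey draw the jar holds 8 grey out of 14.
P = (5/11)·(8/14) = 20/77 ≈ 0.2597.

20/77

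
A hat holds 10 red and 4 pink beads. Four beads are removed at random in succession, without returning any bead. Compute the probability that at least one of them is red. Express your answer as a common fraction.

1000/1001

Use the complement: P(at least one red) = 1 − P(no red).
P(none) = C(4,4)/C(14,4) = 1/1001.
So P = 1 − 1/1001 = 1000/1001 ≈ 0.9990.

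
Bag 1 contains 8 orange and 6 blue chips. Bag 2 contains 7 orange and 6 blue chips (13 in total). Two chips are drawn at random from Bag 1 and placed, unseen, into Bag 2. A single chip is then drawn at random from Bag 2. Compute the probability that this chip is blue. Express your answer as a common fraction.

16/35

Condition on how many of the transferred chips are blue (from Bag 1: 6 blue of 14; then Bag 2 has 15 total).
  0 blue: C(6,0)C(8,2)/C(14,2) = 4/13; then P = 6/15
  1 blue: C(6,1)C(8,1)/C(14,2) = 48/91; then P = 7/15
  2 blue: C(6,2)C(8,0)/C(14,2) = 15/91; then P = 8/15
P(blue from Bag 2) = 16/35 ≈ 0.4571.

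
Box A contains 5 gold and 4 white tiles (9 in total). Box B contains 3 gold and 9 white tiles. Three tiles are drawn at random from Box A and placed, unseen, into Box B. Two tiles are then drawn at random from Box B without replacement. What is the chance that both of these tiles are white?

Condition on how many of the transferred tiles are white (from Box A: 4 white of 9; then Box B has 15 total).
  0 white: C(4,0)C(5,3)/C(9,3) = 5/42; then P = C(9,2)/C(15,2) = 12/35
  1 white: C(4,1)C(5,2)/C(9,3) = 10/21; then P = C(10,2)/C(15,2) = 3/7
  2 white: C(4,2)C(5,1)/C(9,3) = 5/14; then P = C(11,2)/C(15,2) = 11/21
  3 white: C(4,3)C(5,0)/C(9,3) = 1/21; then P = C(12,2)/C(15,2) = 22/35
P(both white) = 97/210 ≈ 0.4619.

97/210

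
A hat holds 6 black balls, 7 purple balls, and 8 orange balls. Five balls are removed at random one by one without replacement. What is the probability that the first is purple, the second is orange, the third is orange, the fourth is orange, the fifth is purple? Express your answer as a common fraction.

28/4845

Multiply the conditional probability of each draw in order, without replacement, so each draw removes one from its color and from the total.
P = (7/21) · (8/20) · (7/19) · (6/18) · (6/17) = 28/4845 ≈ 0.0058.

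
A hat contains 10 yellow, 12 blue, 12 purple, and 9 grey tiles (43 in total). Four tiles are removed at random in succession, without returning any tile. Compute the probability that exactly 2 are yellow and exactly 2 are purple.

297/12341

Unordered draws without replacement: count favorable combinations over C(43,4).
Favorable = C(10,2) · C(12,0) · C(12,2) · C(9,0) = 2970; total = C(43,4) = 123410.
P = 2970/123410 = 297/12341 ≈ 0.0241.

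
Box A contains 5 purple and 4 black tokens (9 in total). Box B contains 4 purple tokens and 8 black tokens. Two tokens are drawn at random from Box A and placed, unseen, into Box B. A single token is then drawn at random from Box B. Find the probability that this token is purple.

Condition on how many of the transferred tokens are purple (from Box A: 5 purple of 9; then Box B has 14 total).
  0 purple: C(5,0)C(4,2)/C(9,2) = 1/6; then P = 4/14
  1 purple: C(5,1)C(4,1)/C(9,2) = 5/9; then P = 5/14
  2 purple: C(5,2)C(4,0)/C(9,2) = 5/18; then P = 6/14
P(purple from Box B) = 23/63 ≈ 0.3651.

23/63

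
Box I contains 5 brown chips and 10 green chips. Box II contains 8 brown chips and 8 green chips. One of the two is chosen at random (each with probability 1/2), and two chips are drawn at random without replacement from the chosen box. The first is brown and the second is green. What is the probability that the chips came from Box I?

P(E | Box I) = 5/21; P(E | Box II) = 4/15.
P(E) = 1/2·5/21 + 1/2·4/15 = 53/210.
By Bayes' rule, P(Box I | E) = 5/42 / 53/210 = 25/53 ≈ 0.4717.

25/53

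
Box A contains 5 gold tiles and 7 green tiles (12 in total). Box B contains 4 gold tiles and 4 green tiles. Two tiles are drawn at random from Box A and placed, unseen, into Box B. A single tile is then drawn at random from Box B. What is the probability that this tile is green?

Condition on how many of the transferred tiles are green (from Box A: 7 green of 12; then Box B has 10 total).
  0 green: C(7,0)C(5,2)/C(12,2) = 5/33; then P = 4/10
  1 green: C(7,1)C(5,1)/C(12,2) = 35/66; then P = 5/10
  2 green: C(7,2)C(5,0)/C(12,2) = 7/22; then P = 6/10
P(green from Box B) = 31/60 ≈ 0.5167.

31/60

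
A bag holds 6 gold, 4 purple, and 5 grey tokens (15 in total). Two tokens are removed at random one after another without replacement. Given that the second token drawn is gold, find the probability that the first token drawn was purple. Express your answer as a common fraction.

2/7

P(first=purple and the second token drawn is gold) = (4/15)·(6/14) = 4/35.
P(the second token drawn is gold) = Σ over first color = 1/7 + 4/35 + 1/7 = 2/5.
By Bayes, P(first=purple | the second token drawn is gold) = 4/35 / 2/5 = 2/7 ≈ 0.2857.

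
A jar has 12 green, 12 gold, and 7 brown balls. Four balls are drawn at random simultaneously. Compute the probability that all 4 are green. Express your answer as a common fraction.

99/6293

Unordered draws without replacement: count favorable combinations over C(31,4).
Favorable = C(12,4) · C(12,0) · C(7,0) = 495; total = C(31,4) = 31465.
P = 495/31465 = 99/6293 ≈ 0.0157.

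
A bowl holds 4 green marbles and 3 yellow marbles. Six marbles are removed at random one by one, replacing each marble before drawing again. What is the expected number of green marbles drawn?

24/7

By linearity of expectation, E[X] = Σ P(draw i is green); each independent draw has P(green) = 4/7.
E[X] = 6 · 4/7 = 24/7 ≈ 3.4286.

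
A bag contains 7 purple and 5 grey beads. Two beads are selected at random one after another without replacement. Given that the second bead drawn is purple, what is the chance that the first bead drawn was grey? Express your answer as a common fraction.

5/11

P(first=grey and the second bead drawn is purple) = (5/12)·(7/11) = 35/132.
P(the second bead drawn is purple) = Σ over first color = 7/22 + 35/132 = 7/12.
By Bayes, P(first=grey | the second bead drawn is purple) = 35/132 / 7/12 = 5/11 ≈ 0.4545.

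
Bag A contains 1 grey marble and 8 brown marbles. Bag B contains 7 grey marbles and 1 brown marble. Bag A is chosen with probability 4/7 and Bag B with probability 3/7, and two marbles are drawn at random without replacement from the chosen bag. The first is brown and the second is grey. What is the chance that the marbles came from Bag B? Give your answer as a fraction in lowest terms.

27/59

P(E | Bag A) = 1/9; P(E | Bag B) = 1/8.
P(E) = 4/7·1/9 + 3/7·1/8 = 59/504.
By Bayes' rule, P(Bag B | E) = 3/56 / 59/504 = 27/59 ≈ 0.4576.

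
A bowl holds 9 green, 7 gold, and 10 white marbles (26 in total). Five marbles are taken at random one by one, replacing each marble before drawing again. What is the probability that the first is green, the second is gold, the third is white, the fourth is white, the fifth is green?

Multiply the conditional probability of each draw in order, with replacement (the composition resets each draw).
P = (9/26) · (7/26) · (10/26) · (10/26) · (9/26) = 14175/2970344 ≈ 0.0048.

14175/2970344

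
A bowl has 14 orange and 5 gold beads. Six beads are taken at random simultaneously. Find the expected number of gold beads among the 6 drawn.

By linearity of expectation, E[X] = Σ P(draw i is gold); by symmetry each draw (even without replacement) has P(gold) = 5/19.
E[X] = 6 · 5/19 = 30/19 ≈ 1.5789.

30/19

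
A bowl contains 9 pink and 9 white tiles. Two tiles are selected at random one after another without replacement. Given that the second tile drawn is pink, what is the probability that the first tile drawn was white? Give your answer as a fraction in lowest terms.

9/17

P(first=white and the second tile drawn is pink) = (9/18)·(9/17) = 9/34.
P(the second tile drawn is pink) = Σ over first color = 4/17 + 9/34 = 1/2.
By Bayes, P(first=white | the second tile drawn is pink) = 9/34 / 1/2 = 9/17 ≈ 0.5294.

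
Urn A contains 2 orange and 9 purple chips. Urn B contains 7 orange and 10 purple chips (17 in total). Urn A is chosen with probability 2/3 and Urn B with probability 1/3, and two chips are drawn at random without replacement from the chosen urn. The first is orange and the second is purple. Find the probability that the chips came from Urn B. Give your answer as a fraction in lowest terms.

1925/4373

P(E | Urn A) = 9/55; P(E | Urn B) = 35/136.
P(E) = 2/3·9/55 + 1/3·35/136 = 4373/22440.
By Bayes' rule, P(Urn B | E) = 35/408 / 4373/22440 = 1925/4373 ≈ 0.4402.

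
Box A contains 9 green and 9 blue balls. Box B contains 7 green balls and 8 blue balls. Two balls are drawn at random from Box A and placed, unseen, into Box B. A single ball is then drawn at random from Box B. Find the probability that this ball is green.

Condition on how many of the transferred balls are green (from Box A: 9 green of 18; then Box B has 17 total).
  0 green: C(9,0)C(9,2)/C(18,2) = 4/17; then P = 7/17
  1 green: C(9,1)C(9,1)/C(18,2) = 9/17; then P = 8/17
  2 green: C(9,2)C(9,0)/C(18,2) = 4/17; then P = 9/17
P(green from Box B) = 8/17 ≈ 0.4706.

8/17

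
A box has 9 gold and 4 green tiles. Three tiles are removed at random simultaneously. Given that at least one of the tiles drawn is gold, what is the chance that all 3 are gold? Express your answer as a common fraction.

P(all 3 gold) = C(9,3)/C(13,3) = 42/143; P(at least one gold) = 1 − C(4,3)/C(13,3) = 141/143.
Since 'all 3 gold' ⊆ 'at least one gold', P(all 3 | at least one) = 42/143 / 141/143 = 14/47 ≈ 0.2979.

14/47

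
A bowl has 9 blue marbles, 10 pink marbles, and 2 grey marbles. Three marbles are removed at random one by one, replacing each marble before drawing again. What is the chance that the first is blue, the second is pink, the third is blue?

Multiply the conditional probability of each draw in order, with replacement (the composition resets each draw).
P = (9/21) · (10/21) · (9/21) = 30/343 ≈ 0.0875.

30/343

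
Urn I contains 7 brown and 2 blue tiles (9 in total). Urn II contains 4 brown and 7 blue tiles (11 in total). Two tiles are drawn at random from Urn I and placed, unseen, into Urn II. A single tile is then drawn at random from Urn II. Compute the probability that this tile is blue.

Condition on how many of the transferred tiles are blue (from Urn I: 2 blue of 9; then Urn II has 13 total).
  0 blue: C(2,0)C(7,2)/C(9,2) = 7/12; then P = 7/13
  1 blue: C(2,1)C(7,1)/C(9,2) = 7/18; then P = 8/13
  2 blue: C(2,2)C(7,0)/C(9,2) = 1/36; then P = 9/13
P(blue from Urn II) = 67/117 ≈ 0.5726.

67/117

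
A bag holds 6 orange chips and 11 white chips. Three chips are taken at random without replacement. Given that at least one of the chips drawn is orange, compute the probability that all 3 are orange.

P(all 3 orange) = C(6,3)/C(17,3) = 1/34; P(at least one orange) = 1 − C(11,3)/C(17,3) = 103/136.
Since 'all 3 orange' ⊆ 'at least one orange', P(all 3 | at least one) = 1/34 / 103/136 = 4/103 ≈ 0.0388.

4/103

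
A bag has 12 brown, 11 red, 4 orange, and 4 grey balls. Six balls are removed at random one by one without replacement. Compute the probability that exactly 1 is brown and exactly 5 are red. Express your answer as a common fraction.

88/11687

Unordered draws without replacement: count favorable combinations over C(31,6).
Favorable = C(12,1) · C(11,5) · C(4,0) · C(4,0) = 5544; total = C(31,6) = 736281.
P = 5544/736281 = 88/11687 ≈ 0.0075.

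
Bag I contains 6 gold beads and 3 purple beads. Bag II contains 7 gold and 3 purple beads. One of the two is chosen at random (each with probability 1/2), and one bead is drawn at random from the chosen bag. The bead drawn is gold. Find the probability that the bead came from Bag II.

21/41

P(gold | Bag I) = 2/3; P(gold | Bag II) = 7/10.
P(gold) = 1/2·2/3 + 1/2·7/10 = 41/60.
By Bayes' rule, P(Bag II | gold) = 7/20 / 41/60 = 21/41 ≈ 0.5122.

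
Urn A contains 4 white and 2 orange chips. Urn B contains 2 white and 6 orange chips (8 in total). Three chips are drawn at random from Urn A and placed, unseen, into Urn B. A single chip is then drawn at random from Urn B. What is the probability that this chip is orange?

7/11

Condition on how many of the transferred chips are orange (from Urn A: 2 orange of 6; then Urn B has 11 total).
  0 orange: C(2,0)C(4,3)/C(6,3) = 1/5; then P = 6/11
  1 orange: C(2,1)C(4,2)/C(6,3) = 3/5; then P = 7/11
  2 orange: C(2,2)C(4,1)/C(6,3) = 1/5; then P = 8/11
P(orange from Urn B) = 7/11 ≈ 0.6364.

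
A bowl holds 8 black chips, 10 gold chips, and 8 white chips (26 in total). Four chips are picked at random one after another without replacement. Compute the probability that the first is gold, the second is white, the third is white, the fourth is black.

56/4485

Multiply the conditional probability of each draw in order, without replacement, so each draw removes one from its color and from the total.
P = (10/26) · (8/25) · (7/24) · (8/23) = 56/4485 ≈ 0.0125.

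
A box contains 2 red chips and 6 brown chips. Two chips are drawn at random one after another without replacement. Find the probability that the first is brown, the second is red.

3/14

Multiply the conditional probability of each draw in order, without replacement, so each draw removes one from its color and from the total.
P = (6/8) · (2/7) = 3/14 ≈ 0.2143.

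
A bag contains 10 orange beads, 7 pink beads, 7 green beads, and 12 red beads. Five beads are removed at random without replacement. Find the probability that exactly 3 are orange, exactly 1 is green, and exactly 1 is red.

Unordered draws without replacement: count favorable combinations over C(36,5).
Favorable = C(10,3) · C(7,0) · C(7,1) · C(12,1) = 10080; total = C(36,5) = 376992.
P = 10080/376992 = 5/187 ≈ 0.0267.

5/187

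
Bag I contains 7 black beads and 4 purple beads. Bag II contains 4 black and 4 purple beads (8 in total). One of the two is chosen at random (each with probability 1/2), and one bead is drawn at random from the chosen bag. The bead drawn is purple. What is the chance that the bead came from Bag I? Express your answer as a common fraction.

8/19

P(purple | Bag I) = 4/11; P(purple | Bag II) = 1/2.
P(purple) = 1/2·4/11 + 1/2·1/2 = 19/44.
By Bayes' rule, P(Bag I | purple) = 2/11 / 19/44 = 8/19 ≈ 0.4211.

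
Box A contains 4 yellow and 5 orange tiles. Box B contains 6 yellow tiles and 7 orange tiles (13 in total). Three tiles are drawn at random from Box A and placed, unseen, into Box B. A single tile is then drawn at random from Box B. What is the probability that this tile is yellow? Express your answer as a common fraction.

11/24

Condition on how many of the transferred tiles are yellow (from Box A: 4 yellow of 9; then Box B has 16 total).
  0 yellow: C(4,0)C(5,3)/C(9,3) = 5/42; then P = 6/16
  1 yellow: C(4,1)C(5,2)/C(9,3) = 10/21; then P = 7/16
  2 yellow: C(4,2)C(5,1)/C(9,3) = 5/14; then P = 8/16
  3 yellow: C(4,3)C(5,0)/C(9,3) = 1/21; then P = 9/16
P(yellow from Box B) = 11/24 ≈ 0.4583.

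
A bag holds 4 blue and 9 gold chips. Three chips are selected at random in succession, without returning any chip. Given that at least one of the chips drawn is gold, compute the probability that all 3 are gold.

P(all 3 gold) = C(9,3)/C(13,3) = 42/143; P(at least one gold) = 1 − C(4,3)/C(13,3) = 141/143.
Since 'all 3 gold' ⊆ 'at least one gold', P(all 3 | at least one) = 42/143 / 141/143 = 14/47 ≈ 0.2979.

14/47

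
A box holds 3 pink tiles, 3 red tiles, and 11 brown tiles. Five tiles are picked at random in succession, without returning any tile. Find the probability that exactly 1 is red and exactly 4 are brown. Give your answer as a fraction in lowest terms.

495/3094

Unordered draws without replacement: count favorable combinations over C(17,5).
Favorable = C(3,0) · C(3,1) · C(11,4) = 990; total = C(17,5) = 6188.
P = 990/6188 = 495/3094 ≈ 0.1600.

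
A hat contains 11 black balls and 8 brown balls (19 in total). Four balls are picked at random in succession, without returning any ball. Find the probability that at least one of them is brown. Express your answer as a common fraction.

Use the complement: P(at least one brown) = 1 − P(no brown).
P(none) = C(11,4)/C(19,4) = 330/3876.
So P = 1 − 330/3876 = 591/646 ≈ 0.9149.

591/646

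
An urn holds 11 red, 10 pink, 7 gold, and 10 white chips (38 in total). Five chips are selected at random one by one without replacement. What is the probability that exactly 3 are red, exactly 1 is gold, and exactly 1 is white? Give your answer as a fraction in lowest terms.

275/11951

Unordered draws without replacement: count favorable combinations over C(38,5).
Favorable = C(11,3) · C(10,0) · C(7,1) · C(10,1) = 11550; total = C(38,5) = 501942.
P = 11550/501942 = 275/11951 ≈ 0.0230.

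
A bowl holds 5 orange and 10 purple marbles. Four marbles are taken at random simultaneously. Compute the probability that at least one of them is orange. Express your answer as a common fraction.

Use the complement: P(at least one orange) = 1 − P(no orange).
P(none) = C(10,4)/C(15,4) = 210/1365.
So P = 1 − 210/1365 = 11/13 ≈ 0.8462.

11/13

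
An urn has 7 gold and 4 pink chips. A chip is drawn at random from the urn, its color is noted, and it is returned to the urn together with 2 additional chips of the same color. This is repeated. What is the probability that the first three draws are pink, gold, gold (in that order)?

84/715

Track the composition after each reinforcement of +2.
P = (4/11) · (7/13) · (9/15) = 84/715 ≈ 0.1175.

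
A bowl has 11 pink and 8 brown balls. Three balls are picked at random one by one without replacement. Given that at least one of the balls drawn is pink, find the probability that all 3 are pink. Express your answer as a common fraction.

15/83

P(all 3 pink) = C(11,3)/C(19,3) = 55/323; P(at least one pink) = 1 − C(8,3)/C(19,3) = 913/969.
Since 'all 3 pink' ⊆ 'at least one pink', P(all 3 | at least one) = 55/323 / 913/969 = 15/83 ≈ 0.1807.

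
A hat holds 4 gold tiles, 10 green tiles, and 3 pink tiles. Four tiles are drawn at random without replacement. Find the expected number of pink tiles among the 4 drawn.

By linearity of expectation, E[X] = Σ P(draw i is pink); by symmetry each draw (even without replacement) has P(pink) = 3/17.
E[X] = 4 · 3/17 = 12/17 ≈ 0.7059.

12/17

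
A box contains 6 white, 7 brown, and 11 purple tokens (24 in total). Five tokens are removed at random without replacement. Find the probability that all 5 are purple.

1/92

Unordered draws without replacement: count favorable combinations over C(24,5).
Favorable = C(6,0) · C(7,0) · C(11,5) = 462; total = C(24,5) = 42504.
P = 462/42504 = 1/92 ≈ 0.0109.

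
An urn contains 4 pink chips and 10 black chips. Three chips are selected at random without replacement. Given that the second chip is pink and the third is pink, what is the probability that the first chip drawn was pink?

1/6

P(first=pink and the second chip is pink and the third is pink) = (4/14)·(3/13)·(2/12) = 1/91.
P(E) = Σ over first color = 1/91 + 5/91 = 6/91.
By Bayes, P(first=pink | E) = 1/91 / 6/91 = 1/6 ≈ 0.1667.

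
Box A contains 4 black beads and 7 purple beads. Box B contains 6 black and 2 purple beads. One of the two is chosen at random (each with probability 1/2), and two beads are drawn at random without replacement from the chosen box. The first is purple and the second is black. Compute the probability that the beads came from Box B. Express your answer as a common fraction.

165/361

P(E | Box A) = 14/55; P(E | Box B) = 3/14.
P(E) = 1/2·14/55 + 1/2·3/14 = 361/1540.
By Bayes' rule, P(Box B | E) = 3/28 / 361/1540 = 165/361 ≈ 0.4571.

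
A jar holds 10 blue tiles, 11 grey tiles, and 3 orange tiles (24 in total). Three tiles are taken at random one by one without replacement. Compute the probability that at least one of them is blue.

Use the complement: P(at least one blue) = 1 − P(no blue).
P(none) = C(14,3)/C(24,3) = 364/2024.
So P = 1 − 364/2024 = 415/506 ≈ 0.8202.

415/506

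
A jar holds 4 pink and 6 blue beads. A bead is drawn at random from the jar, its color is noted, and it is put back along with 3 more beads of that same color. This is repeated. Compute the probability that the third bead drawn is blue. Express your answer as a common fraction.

Sum over the four possibilities for the first two draws (blue/not-blue each), tracking how the blue count and total change by +3 per draw.
P(third is blue) = 3/5 ≈ 0.6000. (In a Pólya urn every draw has the same marginal probability 6/10.)

3/5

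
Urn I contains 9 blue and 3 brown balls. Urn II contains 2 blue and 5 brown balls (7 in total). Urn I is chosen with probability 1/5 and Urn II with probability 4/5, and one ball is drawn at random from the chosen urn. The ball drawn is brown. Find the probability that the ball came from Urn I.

7/87

P(brown | Urn I) = 1/4; P(brown | Urn II) = 5/7.
P(brown) = 1/5·1/4 + 4/5·5/7 = 87/140.
By Bayes' rule, P(Urn I | brown) = 1/20 / 87/140 = 7/87 ≈ 0.0805.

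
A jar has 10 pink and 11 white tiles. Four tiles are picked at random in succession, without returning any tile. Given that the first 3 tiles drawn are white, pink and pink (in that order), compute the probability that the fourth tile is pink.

4/9

After removing 2 pink, 1 white, the jar has 8 pink out of 18 remaining.
P(fourth is pink | given) = 8/18 = 4/9 ≈ 0.4444.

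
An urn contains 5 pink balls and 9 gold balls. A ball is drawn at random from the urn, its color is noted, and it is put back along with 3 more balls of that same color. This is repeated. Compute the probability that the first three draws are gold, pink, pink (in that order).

Track the composition after each reinforcement of +3.
P = (9/14) · (5/17) · (8/20) = 9/119 ≈ 0.0756.

9/119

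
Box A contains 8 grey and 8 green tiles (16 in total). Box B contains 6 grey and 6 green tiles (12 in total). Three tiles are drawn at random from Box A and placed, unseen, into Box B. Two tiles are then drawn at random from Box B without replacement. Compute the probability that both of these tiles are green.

247/1050

Condition on how many of the transferred tiles are green (from Box A: 8 green of 16; then Box B has 15 total).
  0 green: C(8,0)C(8,3)/C(16,3) = 1/10; then P = C(6,2)/C(15,2) = 1/7
  1 green: C(8,1)C(8,2)/C(16,3) = 2/5; then P = C(7,2)/C(15,2) = 1/5
  2 green: C(8,2)C(8,1)/C(16,3) = 2/5; then P = C(8,2)/C(15,2) = 4/15
  3 green: C(8,3)C(8,0)/C(16,3) = 1/10; then P = C(9,2)/C(15,2) = 12/35
P(both green) = 247/1050 ≈ 0.2352.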